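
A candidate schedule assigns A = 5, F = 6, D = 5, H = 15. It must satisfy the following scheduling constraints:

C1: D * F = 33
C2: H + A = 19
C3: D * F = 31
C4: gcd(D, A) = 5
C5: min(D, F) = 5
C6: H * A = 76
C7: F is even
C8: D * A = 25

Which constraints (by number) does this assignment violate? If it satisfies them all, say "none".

C1: D * F = 5 * 6 = 30, not 33 — violated.
C2: H + A = 15 + 5 = 20, not 19 — violated.
C3: D * F = 5 * 6 = 30, not 31 — violated.
C4: gcd(5, 5) = 5 — OK.
C5: min(5, 6) = 5 — OK.
C6: H * A = 15 * 5 = 75, not 76 — violated.
C7: F = 6 is even — OK.
C8: D * A = 5 * 5 = 25 — OK.

Constraints 1, 2, 3, and 6 do not hold.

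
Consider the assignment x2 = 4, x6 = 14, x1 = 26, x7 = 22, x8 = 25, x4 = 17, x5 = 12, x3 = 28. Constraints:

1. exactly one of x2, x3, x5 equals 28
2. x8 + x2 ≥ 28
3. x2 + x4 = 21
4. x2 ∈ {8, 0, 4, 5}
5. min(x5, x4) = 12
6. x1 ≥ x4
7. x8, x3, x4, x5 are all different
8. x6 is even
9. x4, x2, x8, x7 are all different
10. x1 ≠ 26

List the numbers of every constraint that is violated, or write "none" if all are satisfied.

The assignment fails constraint 10.

1. x2=4, x3=28, x5=12; 1 of them equals 28  true
2. x8 + x2 = 25 + 4 = 29; 29 ≥ 28  true
3. x2 + x4 = 4 + 17 = 21  true
4. x2 = 4 is in {8, 0, 4, 5}  true
5. min(12, 17) = 12  true
6. x1 = 26, x4 = 17; 26 ≥ 17  true
7. values 25, 28, 17, 12 are pairwise distinct  true
8. x6 = 14 is even  true
9. values 17, 4, 25, 22 are pairwise distinct  true
10. x1 = 26, but 26 is required to differ  false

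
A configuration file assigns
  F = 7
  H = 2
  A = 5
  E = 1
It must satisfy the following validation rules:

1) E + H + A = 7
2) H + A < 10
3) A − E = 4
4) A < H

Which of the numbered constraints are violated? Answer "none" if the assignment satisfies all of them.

Violated: 1 and 4.

1) E + H + A = 1 + 2 + 5 = 8, not 7  fails
2) H + A = 2 + 5 = 7; 7 < 10  holds
3) A − E = 5 − 1 = 4  holds
4) A = 5, H = 2; 5 ≥ 2 (want <)  fails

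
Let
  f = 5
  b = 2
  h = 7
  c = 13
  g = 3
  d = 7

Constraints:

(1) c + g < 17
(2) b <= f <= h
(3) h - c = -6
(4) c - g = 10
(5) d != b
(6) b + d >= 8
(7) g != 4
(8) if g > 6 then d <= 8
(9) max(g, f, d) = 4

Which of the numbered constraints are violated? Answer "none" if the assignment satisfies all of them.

No — constraint 9 is not satisfied.

(1) c + g = 13 + 3 = 16; 16 < 17 — holds.
(2) values 2 <= 5 <= 7 — holds.
(3) h - c = 7 - 13 = -6 — holds.
(4) c - g = 13 - 3 = 10 — holds.
(5) d = 7, b = 2; distinct — holds.
(6) b + d = 2 + 7 = 9; 9 ≥ 8 — holds.
(7) g = 3, and 3 ≠ 4 — holds.
(8) g = 3, not > 6; antecedent false, conditional vacuously true — holds.
(9) max(3, 5, 7) = 7, not 4 — fails.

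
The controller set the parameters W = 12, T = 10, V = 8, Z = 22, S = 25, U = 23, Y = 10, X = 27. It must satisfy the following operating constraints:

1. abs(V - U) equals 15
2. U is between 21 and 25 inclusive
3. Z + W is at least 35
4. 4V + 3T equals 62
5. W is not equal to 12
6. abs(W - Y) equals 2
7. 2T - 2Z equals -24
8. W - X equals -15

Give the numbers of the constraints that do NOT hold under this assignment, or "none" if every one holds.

Violated: 3 and 5.

1. abs(8 - 23) = 15 — holds.
2. U = 23 lies in [21, 25] — holds.
3. Z + W = 22 + 12 = 34; 34 < 35, bound 35 not met — does not hold.
4. 4V + 3T = 4(8) + 3(10) = 62 — holds.
5. W = 12, but 12 is required to differ — does not hold.
6. abs(12 - 10) = 2 — holds.
7. 2T - 2Z = 2(10) - 2(22) = -24 — holds.
8. W - X = 12 - 27 = -15 — holds.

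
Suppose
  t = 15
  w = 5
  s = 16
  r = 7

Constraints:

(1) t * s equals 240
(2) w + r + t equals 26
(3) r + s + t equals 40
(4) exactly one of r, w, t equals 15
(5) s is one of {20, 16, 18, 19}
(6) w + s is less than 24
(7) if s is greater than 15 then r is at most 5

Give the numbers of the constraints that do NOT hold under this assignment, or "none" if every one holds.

Constraints 2, 3, and 7 are violated.

(1) t * s = 15 * 16 = 240  true
(2) w + r + t = 5 + 7 + 15 = 27, not 26  false
(3) r + s + t = 7 + 16 + 15 = 38, not 40  false
(4) r=7, w=5, t=15; 1 of them equals 15  true
(5) s = 16 is in {20, 16, 18, 19}  true
(6) w + s = 5 + 16 = 21; 21 < 24  true
(7) s = 16 > 15, so we need r ≤ 5; but r = 7 > 5  false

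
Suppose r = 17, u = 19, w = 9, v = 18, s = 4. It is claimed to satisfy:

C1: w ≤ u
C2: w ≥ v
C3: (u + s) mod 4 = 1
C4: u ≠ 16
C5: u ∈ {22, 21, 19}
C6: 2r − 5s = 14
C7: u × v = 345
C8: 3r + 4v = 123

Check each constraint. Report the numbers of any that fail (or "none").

Constraints 2, 3, and 7 do not hold.

C1: w = 9, u = 19; 9 ≤ 19 — holds.
C2: w = 9, v = 18; 9 < 18 (want ≥) — fails.
C3: u + s = 23; 23 mod 4 = 3, not 1 — fails.
C4: u = 19, and 19 ≠ 16 — holds.
C5: u = 19 is in {22, 21, 19} — holds.
C6: 2r − 5s = 2(17) − 5(4) = 14 — holds.
C7: u × v = 19 × 18 = 342, not 345 — fails.
C8: 3r + 4v = 3(17) + 4(18) = 123 — holds.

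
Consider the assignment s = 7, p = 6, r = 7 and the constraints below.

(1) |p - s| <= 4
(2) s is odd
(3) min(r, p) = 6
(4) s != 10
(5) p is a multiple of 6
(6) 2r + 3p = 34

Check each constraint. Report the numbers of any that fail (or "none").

(1) |6 - 7| = 1; 1 ≤ 4  OK
(2) s = 7 is odd  OK
(3) min(7, 6) = 6  OK
(4) s = 7, and 7 ≠ 10  OK
(5) 6 / 6 = 1, so 6 divides 6  OK
(6) 2r + 3p = 2(7) + 3(6) = 32, not 34  FAIL

Constraint 6 is violated.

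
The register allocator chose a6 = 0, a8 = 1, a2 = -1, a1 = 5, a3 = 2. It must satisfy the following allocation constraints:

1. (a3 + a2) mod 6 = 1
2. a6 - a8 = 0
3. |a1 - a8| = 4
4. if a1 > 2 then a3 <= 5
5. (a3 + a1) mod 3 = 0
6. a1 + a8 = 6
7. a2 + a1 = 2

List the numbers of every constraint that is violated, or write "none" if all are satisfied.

1. a3 + a2 = 1; 1 mod 6 = 1 — holds.
2. a6 - a8 = 0 - 1 = -1, not 0 — fails.
3. |5 - 1| = 4 — holds.
4. a1 = 5 > 2, so we need a3 ≤ 5; a3 = 2 ≤ 5 — holds.
5. a3 + a1 = 7; 7 mod 3 = 1, not 0 — fails.
6. a1 + a8 = 5 + 1 = 6 — holds.
7. a2 + a1 = -1 + 5 = 4, not 2 — fails.

Violated: 2, 5, and 7.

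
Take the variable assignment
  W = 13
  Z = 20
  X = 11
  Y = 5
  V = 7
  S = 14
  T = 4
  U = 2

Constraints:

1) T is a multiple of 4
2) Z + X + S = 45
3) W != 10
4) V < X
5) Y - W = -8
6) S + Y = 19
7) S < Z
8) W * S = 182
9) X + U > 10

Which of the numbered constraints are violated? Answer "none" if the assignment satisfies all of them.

1) 4 / 4 = 1, so 4 divides 4 — holds.
2) Z + X + S = 20 + 11 + 14 = 45 — holds.
3) W = 13, and 13 ≠ 10 — holds.
4) V = 7, X = 11; 7 < 11 — holds.
5) Y - W = 5 - 13 = -8 — holds.
6) S + Y = 14 + 5 = 19 — holds.
7) S = 14, Z = 20; 14 < 20 — holds.
8) W * S = 13 * 14 = 182 — holds.
9) X + U = 11 + 2 = 13; 13 > 10 — holds.

Yes — all constraints hold.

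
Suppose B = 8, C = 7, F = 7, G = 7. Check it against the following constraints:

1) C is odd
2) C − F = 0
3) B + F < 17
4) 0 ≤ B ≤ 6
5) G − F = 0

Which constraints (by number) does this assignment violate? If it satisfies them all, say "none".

The assignment fails constraint 4.

1) C = 7 is odd — satisfied.
2) C − F = 7 − 7 = 0 — satisfied.
3) B + F = 8 + 7 = 15; 15 < 17 — satisfied.
4) B = 8 is outside [0, 6] — violated.
5) G − F = 7 − 7 = 0 — satisfied.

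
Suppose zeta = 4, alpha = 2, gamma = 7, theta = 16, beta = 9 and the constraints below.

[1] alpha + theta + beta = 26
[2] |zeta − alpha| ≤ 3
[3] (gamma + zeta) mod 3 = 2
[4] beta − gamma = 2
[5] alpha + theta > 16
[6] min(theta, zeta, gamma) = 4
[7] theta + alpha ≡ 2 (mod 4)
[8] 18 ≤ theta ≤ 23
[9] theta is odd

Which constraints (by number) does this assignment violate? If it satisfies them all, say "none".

No — constraints 1, 8, 9 are not satisfied.

[1] alpha + theta + beta = 2 + 16 + 9 = 27, not 26 — violated.
[2] |4 − 2| = 2; 2 ≤ 3 — OK.
[3] gamma + zeta = 11; 11 mod 3 = 2 — OK.
[4] beta − gamma = 9 − 7 = 2 — OK.
[5] alpha + theta = 2 + 16 = 18; 18 > 16 — OK.
[6] min(16, 4, 7) = 4 — OK.
[7] theta + alpha = 18; 18 mod 4 = 2 — OK.
[8] theta = 16 is outside [18, 23] — violated.
[9] theta = 16 is even — violated.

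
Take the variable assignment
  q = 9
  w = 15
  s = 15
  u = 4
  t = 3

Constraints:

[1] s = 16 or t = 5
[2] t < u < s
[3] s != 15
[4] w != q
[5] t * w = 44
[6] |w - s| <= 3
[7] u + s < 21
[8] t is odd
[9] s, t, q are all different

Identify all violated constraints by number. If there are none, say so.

The assignment fails constraints 1, 3, and 5.

[1] s = 15 ≠ 16 and t = 3 ≠ 5; both disjuncts false — fails.
[2] values 3 < 4 < 15 — holds.
[3] s = 15, but 15 is required to differ — fails.
[4] w = 15, q = 9; distinct — holds.
[5] t * w = 3 * 15 = 45, not 44 — fails.
[6] |15 - 15| = 0; 0 ≤ 3 — holds.
[7] u + s = 4 + 15 = 19; 19 < 21 — holds.
[8] t = 3 is odd — holds.
[9] values 15, 3, 9 are pairwise distinct — holds.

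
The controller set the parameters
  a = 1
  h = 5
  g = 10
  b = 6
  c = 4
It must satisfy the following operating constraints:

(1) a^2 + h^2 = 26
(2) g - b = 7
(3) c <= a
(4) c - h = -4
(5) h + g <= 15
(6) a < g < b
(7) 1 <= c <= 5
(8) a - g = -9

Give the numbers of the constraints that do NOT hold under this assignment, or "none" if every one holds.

Constraints 2, 3, 4, and 6 do not hold.

(1) a^2 + h^2 = 1^2 + 5^2 = 1 + 25 = 26  ✓
(2) g - b = 10 - 6 = 4, not 7  ✗
(3) c = 4, a = 1; 4 > 1 (want ≤)  ✗
(4) c - h = 4 - 5 = -1, not -4  ✗
(5) h + g = 5 + 10 = 15; 15 ≤ 15  ✓
(6) values 1, 10, 6; g = 10 is not < b = 6  ✗
(7) c = 4 lies in [1, 5]  ✓
(8) a - g = 1 - 10 = -9  ✓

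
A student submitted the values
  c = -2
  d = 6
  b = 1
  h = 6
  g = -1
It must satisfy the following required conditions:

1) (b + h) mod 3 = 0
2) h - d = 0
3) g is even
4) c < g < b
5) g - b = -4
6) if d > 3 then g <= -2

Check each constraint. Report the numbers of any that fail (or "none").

The assignment fails constraints 1, 3, 5, and 6.

1) b + h = 7; 7 mod 3 = 1, not 0  fails
2) h - d = 6 - 6 = 0  holds
3) g = -1 is odd  fails
4) values -2 < -1 < 1  holds
5) g - b = -1 - 1 = -2, not -4  fails
6) d = 6 > 3, so we need g ≤ -2; but g = -1 > -2  fails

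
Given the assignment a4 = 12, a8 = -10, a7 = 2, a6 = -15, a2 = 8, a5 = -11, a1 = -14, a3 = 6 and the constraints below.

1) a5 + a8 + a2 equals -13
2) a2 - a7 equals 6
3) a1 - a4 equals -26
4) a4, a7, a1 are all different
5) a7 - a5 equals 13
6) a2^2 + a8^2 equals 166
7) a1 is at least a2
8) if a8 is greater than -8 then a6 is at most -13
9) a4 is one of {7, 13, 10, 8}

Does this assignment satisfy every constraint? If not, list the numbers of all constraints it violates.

1) a5 + a8 + a2 = -11 + (-10) + 8 = -13 — satisfied.
2) a2 - a7 = 8 - 2 = 6 — satisfied.
3) a1 - a4 = -14 - 12 = -26 — satisfied.
4) values 12, 2, -14 are pairwise distinct — satisfied.
5) a7 - a5 = 2 - (-11) = 13 — satisfied.
6) a2^2 + a8^2 = 8^2 + (-10)^2 = 64 + 100 = 164, not 166 — violated.
7) a1 = -14, a2 = 8; -14 < 8 (want ≥) — violated.
8) a8 = -10, not > -8; antecedent false, conditional vacuously true — satisfied.
9) a4 = 12 is not in {7, 13, 10, 8} — violated.

Violated: 6, 7, and 9.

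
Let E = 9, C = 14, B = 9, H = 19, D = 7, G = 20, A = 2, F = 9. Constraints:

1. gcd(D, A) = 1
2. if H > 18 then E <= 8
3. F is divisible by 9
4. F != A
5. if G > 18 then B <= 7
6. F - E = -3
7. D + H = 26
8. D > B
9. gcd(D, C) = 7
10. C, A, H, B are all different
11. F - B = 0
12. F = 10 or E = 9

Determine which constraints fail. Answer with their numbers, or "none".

1. gcd(7, 2) = 1 — holds.
2. H = 19 > 18, so we need E ≤ 8; but E = 9 > 8 — does not hold.
3. 9 / 9 = 1, so 9 divides 9 — holds.
4. F = 9, A = 2; distinct — holds.
5. G = 20 > 18, so we need B ≤ 7; but B = 9 > 7 — does not hold.
6. F - E = 9 - 9 = 0, not -3 — does not hold.
7. D + H = 7 + 19 = 26 — holds.
8. D = 7, B = 9; 7 ≤ 9 (want >) — does not hold.
9. gcd(7, 14) = 7 — holds.
10. values 14, 2, 19, 9 are pairwise distinct — holds.
11. F - B = 9 - 9 = 0 — holds.
12. F = 9 ≠ 10, but E = 9 = 9 (second disjunct) — holds.

Constraints 2, 5, 6, 8 are violated.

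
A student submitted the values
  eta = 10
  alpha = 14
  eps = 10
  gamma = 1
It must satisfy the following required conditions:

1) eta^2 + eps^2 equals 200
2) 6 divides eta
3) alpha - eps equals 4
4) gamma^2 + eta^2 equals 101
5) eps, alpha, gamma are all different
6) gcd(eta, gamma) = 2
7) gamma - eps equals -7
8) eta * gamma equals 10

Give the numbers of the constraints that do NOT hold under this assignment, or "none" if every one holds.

Constraints 2, 6, 7 are violated.

1) eta^2 + eps^2 = 10^2 + 10^2 = 100 + 100 = 200 — holds.
2) 10 = 6*1 + 4, so 6 does not divide 10 — does not hold.
3) alpha - eps = 14 - 10 = 4 — holds.
4) gamma^2 + eta^2 = 1^2 + 10^2 = 1 + 100 = 101 — holds.
5) values 10, 14, 1 are pairwise distinct — holds.
6) gcd(10, 1) = 1, not 2 — does not hold.
7) gamma - eps = 1 - 10 = -9, not -7 — does not hold.
8) eta * gamma = 10 * 1 = 10 — holds.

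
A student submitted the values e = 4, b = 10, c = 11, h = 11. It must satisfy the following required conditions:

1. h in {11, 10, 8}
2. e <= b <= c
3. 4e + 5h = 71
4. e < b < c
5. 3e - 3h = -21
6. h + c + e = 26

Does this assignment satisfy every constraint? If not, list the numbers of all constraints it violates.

Yes — all constraints hold.

1. h = 11 is in {11, 10, 8} — holds.
2. values 4 <= 10 <= 11 — holds.
3. 4e + 5h = 4(4) + 5(11) = 71 — holds.
4. values 4 < 10 < 11 — holds.
5. 3e - 3h = 3(4) - 3(11) = -21 — holds.
6. h + c + e = 11 + 11 + 4 = 26 — holds.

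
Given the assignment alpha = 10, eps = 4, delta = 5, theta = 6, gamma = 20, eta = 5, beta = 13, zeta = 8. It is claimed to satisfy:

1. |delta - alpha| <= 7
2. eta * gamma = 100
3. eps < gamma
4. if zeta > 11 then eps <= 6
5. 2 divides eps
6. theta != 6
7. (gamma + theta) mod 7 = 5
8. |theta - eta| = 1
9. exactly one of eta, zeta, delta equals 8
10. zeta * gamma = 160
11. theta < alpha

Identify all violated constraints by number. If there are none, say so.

No — constraint 6 is not satisfied.

1. |5 - 10| = 5; 5 ≤ 7  yes
2. eta * gamma = 5 * 20 = 100  yes
3. eps = 4, gamma = 20; 4 < 20  yes
4. zeta = 8, not > 11; antecedent false, conditional vacuously true  yes
5. 4 / 2 = 2, so 2 divides 4  yes
6. theta = 6, but 6 is required to differ  no
7. gamma + theta = 26; 26 mod 7 = 5  yes
8. |6 - 5| = 1  yes
9. eta=5, zeta=8, delta=5; 1 of them equals 8  yes
10. zeta * gamma = 8 * 20 = 160  yes
11. theta = 6, alpha = 10; 6 < 10  yes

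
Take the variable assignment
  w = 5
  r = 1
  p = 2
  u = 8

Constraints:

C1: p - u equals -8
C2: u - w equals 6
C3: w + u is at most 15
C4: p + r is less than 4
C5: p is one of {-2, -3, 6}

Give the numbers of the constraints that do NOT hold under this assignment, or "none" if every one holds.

The assignment fails constraints 1, 2, and 5.

C1: p - u = 2 - 8 = -6, not -8  no
C2: u - w = 8 - 5 = 3, not 6  no
C3: w + u = 5 + 8 = 13; 13 ≤ 15  yes
C4: p + r = 2 + 1 = 3; 3 < 4  yes
C5: p = 2 is not in {-2, -3, 6}  no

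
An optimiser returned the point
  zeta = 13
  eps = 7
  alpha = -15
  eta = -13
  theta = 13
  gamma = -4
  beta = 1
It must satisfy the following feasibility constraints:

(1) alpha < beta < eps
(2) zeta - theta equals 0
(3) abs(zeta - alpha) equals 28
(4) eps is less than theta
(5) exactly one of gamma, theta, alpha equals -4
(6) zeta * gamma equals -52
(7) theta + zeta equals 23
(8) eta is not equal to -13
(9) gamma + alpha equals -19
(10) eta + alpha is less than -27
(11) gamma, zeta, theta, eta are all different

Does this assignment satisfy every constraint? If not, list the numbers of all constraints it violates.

Constraints 7, 8, and 11 are violated.

(1) values -15 < 1 < 7  ✔
(2) zeta - theta = 13 - 13 = 0  ✔
(3) abs(13 - (-15)) = 28  ✔
(4) eps = 7, theta = 13; 7 < 13  ✔
(5) gamma=-4, theta=13, alpha=-15; 1 of them equals -4  ✔
(6) zeta * gamma = 13 * (-4) = -52  ✔
(7) theta + zeta = 13 + 13 = 26, not 23  ✘
(8) eta = -13, but -13 is required to differ  ✘
(9) gamma + alpha = -4 + (-15) = -19  ✔
(10) eta + alpha = -13 + (-15) = -28; -28 < -27  ✔
(11) zeta = theta = 13, not all different  ✘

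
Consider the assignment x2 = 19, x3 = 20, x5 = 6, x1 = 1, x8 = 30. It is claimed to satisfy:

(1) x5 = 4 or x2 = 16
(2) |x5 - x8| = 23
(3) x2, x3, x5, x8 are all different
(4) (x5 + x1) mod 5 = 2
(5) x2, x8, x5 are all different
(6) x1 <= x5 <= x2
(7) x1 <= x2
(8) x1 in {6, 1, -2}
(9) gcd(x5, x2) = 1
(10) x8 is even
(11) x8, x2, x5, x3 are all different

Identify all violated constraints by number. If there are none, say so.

(1) x5 = 6 ≠ 4 and x2 = 19 ≠ 16; both disjuncts false  FAIL
(2) |6 - 30| = 24, not 23  FAIL
(3) values 19, 20, 6, 30 are pairwise distinct  OK
(4) x5 + x1 = 7; 7 mod 5 = 2  OK
(5) values 19, 30, 6 are pairwise distinct  OK
(6) values 1 <= 6 <= 19  OK
(7) x1 = 1, x2 = 19; 1 ≤ 19  OK
(8) x1 = 1 is in {6, 1, -2}  OK
(9) gcd(6, 19) = 1  OK
(10) x8 = 30 is even  OK
(11) values 30, 19, 6, 20 are pairwise distinct  OK

Constraints 1 and 2 do not hold.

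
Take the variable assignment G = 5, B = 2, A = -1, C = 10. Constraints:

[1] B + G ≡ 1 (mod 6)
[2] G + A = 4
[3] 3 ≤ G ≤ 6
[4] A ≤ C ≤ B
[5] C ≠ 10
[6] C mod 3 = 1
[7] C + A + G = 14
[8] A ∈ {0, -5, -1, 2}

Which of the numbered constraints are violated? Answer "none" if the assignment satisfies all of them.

[1] B + G = 7; 7 mod 6 = 1  ✔
[2] G + A = 5 + (-1) = 4  ✔
[3] G = 5 lies in [3, 6]  ✔
[4] values -1, 10, 2; C = 10 is not ≤ B = 2  ✘
[5] C = 10, but 10 is required to differ  ✘
[6] 10 mod 3 = 1  ✔
[7] C + A + G = 10 + (-1) + 5 = 14  ✔
[8] A = -1 is in {0, -5, -1, 2}  ✔

The assignment fails constraints 4 and 5.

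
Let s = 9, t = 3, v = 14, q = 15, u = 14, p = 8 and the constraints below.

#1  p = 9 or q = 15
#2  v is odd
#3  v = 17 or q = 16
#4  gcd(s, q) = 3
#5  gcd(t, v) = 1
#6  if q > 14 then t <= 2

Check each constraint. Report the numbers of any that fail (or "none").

#1 p = 8 ≠ 9, but q = 15 = 15 (second disjunct) — OK.
#2 v = 14 is even — violated.
#3 v = 14 ≠ 17 and q = 15 ≠ 16; both disjuncts false — violated.
#4 gcd(9, 15) = 3 — OK.
#5 gcd(3, 14) = 1 — OK.
#6 q = 15 > 14, so we need t ≤ 2; but t = 3 > 2 — violated.

Violated: 2, 3, 6.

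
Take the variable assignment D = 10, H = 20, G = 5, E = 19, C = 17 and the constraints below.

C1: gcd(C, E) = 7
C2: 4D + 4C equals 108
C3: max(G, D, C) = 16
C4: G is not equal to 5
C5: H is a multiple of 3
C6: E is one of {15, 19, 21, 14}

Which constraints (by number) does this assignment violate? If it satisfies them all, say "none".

Constraints 1, 3, 4, and 5 do not hold.

C1: gcd(17, 19) = 1, not 7 — violated.
C2: 4D + 4C = 4(10) + 4(17) = 108 — OK.
C3: max(5, 10, 17) = 17, not 16 — violated.
C4: G = 5, but 5 is required to differ — violated.
C5: 20 = 3*6 + 2, so 3 does not divide 20 — violated.
C6: E = 19 is in {15, 19, 21, 14} — OK.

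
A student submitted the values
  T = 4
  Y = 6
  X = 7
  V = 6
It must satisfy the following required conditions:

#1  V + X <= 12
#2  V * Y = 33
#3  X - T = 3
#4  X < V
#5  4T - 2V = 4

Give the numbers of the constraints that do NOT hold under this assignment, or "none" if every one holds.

#1 V + X = 6 + 7 = 13; 13 > 12, bound 12 not met — fails.
#2 V * Y = 6 * 6 = 36, not 33 — fails.
#3 X - T = 7 - 4 = 3 — holds.
#4 X = 7, V = 6; 7 ≥ 6 (want <) — fails.
#5 4T - 2V = 4(4) - 2(6) = 4 — holds.

No — constraints 1, 2, 4 are not satisfied.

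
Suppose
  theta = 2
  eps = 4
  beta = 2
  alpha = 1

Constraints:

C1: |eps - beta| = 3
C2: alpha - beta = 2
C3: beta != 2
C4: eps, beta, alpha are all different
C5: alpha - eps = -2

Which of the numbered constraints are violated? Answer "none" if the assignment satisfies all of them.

The assignment fails constraints 1, 2, 3, 5.

C1: |4 - 2| = 2, not 3 — violated.
C2: alpha - beta = 1 - 2 = -1, not 2 — violated.
C3: beta = 2, but 2 is required to differ — violated.
C4: values 4, 2, 1 are pairwise distinct — satisfied.
C5: alpha - eps = 1 - 4 = -3, not -2 — violated.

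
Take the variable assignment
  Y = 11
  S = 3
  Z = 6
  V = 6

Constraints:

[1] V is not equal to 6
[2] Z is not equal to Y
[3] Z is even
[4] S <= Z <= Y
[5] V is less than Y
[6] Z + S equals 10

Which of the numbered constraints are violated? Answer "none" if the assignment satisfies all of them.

The assignment fails constraints 1, 6.

[1] V = 6, but 6 is required to differ — does not hold.
[2] Z = 6, Y = 11; distinct — holds.
[3] Z = 6 is even — holds.
[4] values 3 <= 6 <= 11 — holds.
[5] V = 6, Y = 11; 6 < 11 — holds.
[6] Z + S = 6 + 3 = 9, not 10 — does not hold.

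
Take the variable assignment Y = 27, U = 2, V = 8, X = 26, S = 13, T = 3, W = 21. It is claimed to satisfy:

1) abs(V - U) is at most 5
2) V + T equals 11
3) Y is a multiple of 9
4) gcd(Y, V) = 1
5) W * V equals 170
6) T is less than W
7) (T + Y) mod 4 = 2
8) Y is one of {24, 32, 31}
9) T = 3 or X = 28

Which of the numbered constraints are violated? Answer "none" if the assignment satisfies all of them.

1) abs(8 - 2) = 6; 6 > 5, exceeds bound 5  false
2) V + T = 8 + 3 = 11  true
3) 27 / 9 = 3, so 9 divides 27  true
4) gcd(27, 8) = 1  true
5) W * V = 21 * 8 = 168, not 170  false
6) T = 3, W = 21; 3 < 21  true
7) T + Y = 30; 30 mod 4 = 2  true
8) Y = 27 is not in {24, 32, 31}  false
9) T = 3 = 3 (first disjunct)  true

The assignment fails constraints 1, 5, and 8.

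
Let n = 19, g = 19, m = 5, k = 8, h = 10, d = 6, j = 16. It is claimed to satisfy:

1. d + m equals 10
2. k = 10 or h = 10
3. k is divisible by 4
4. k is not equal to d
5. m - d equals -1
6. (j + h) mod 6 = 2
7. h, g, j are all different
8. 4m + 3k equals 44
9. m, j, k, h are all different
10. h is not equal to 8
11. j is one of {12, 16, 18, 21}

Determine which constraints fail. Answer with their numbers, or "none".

The assignment fails constraint 1.

1. d + m = 6 + 5 = 11, not 10 — does not hold.
2. k = 8 ≠ 10, but h = 10 = 10 (second disjunct) — holds.
3. 8 / 4 = 2, so 4 divides 8 — holds.
4. k = 8, d = 6; distinct — holds.
5. m - d = 5 - 6 = -1 — holds.
6. j + h = 26; 26 mod 6 = 2 — holds.
7. values 10, 19, 16 are pairwise distinct — holds.
8. 4m + 3k = 4(5) + 3(8) = 44 — holds.
9. values 5, 16, 8, 10 are pairwise distinct — holds.
10. h = 10, and 10 ≠ 8 — holds.
11. j = 16 is in {12, 16, 18, 21} — holds.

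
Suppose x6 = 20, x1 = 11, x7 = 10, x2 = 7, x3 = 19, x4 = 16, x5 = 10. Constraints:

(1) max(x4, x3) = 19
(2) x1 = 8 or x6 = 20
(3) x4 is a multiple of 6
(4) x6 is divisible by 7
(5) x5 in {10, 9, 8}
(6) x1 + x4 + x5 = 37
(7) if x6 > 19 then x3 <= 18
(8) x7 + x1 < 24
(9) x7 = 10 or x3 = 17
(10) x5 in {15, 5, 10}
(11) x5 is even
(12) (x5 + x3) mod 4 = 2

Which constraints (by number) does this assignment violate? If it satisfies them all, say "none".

No — constraints 3, 4, 7, and 12 are not satisfied.

(1) max(16, 19) = 19  OK
(2) x1 = 11 ≠ 8, but x6 = 20 = 20 (second disjunct)  OK
(3) 16 = 6*2 + 4, so 6 does not divide 16  FAIL
(4) 20 = 7*2 + 6, so 7 does not divide 20  FAIL
(5) x5 = 10 is in {10, 9, 8}  OK
(6) x1 + x4 + x5 = 11 + 16 + 10 = 37  OK
(7) x6 = 20 > 19, so we need x3 ≤ 18; but x3 = 19 > 18  FAIL
(8) x7 + x1 = 10 + 11 = 21; 21 < 24  OK
(9) x7 = 10 = 10 (first disjunct)  OK
(10) x5 = 10 is in {15, 5, 10}  OK
(11) x5 = 10 is even  OK
(12) x5 + x3 = 29; 29 mod 4 = 1, not 2  FAIL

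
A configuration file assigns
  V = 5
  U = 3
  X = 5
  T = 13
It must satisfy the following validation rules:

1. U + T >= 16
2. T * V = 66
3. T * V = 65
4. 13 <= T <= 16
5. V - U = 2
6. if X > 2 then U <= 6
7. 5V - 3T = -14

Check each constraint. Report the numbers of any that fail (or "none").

No — constraint 2 is not satisfied.

1. U + T = 3 + 13 = 16; 16 ≥ 16  ✓
2. T * V = 13 * 5 = 65, not 66  ✗
3. T * V = 13 * 5 = 65  ✓
4. T = 13 lies in [13, 16]  ✓
5. V - U = 5 - 3 = 2  ✓
6. X = 5 > 2, so we need U ≤ 6; U = 3 ≤ 6  ✓
7. 5V - 3T = 5(5) - 3(13) = -14  ✓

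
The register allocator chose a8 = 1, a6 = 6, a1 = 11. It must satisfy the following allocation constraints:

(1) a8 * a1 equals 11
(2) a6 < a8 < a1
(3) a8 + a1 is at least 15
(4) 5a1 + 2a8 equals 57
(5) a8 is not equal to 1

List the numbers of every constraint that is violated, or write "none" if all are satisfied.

No — constraints 2, 3, and 5 are not satisfied.

(1) a8 * a1 = 1 * 11 = 11 — OK.
(2) values 6, 1, 11; a6 = 6 is not < a8 = 1 — violated.
(3) a8 + a1 = 1 + 11 = 12; 12 < 15, bound 15 not met — violated.
(4) 5a1 + 2a8 = 5(11) + 2(1) = 57 — OK.
(5) a8 = 1, but 1 is required to differ — violated.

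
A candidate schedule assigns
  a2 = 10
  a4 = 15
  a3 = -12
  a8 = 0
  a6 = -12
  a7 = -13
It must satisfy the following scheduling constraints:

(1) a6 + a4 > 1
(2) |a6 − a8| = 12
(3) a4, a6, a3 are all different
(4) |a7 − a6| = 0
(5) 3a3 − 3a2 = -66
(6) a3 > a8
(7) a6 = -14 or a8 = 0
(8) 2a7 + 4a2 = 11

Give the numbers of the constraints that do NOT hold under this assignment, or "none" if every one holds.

(1) a6 + a4 = -12 + 15 = 3; 3 > 1 — OK.
(2) |-12 − 0| = 12 — OK.
(3) a6 = a3 = -12, not all different — violated.
(4) |-13 − (-12)| = 1, not 0 — violated.
(5) 3a3 − 3a2 = 3(-12) − 3(10) = -66 — OK.
(6) a3 = -12, a8 = 0; -12 ≤ 0 (want >) — violated.
(7) a6 = -12 ≠ -14, but a8 = 0 = 0 (second disjunct) — OK.
(8) 2a7 + 4a2 = 2(-13) + 4(10) = 14, not 11 — violated.

No — constraints 3, 4, 6, and 8 are not satisfied.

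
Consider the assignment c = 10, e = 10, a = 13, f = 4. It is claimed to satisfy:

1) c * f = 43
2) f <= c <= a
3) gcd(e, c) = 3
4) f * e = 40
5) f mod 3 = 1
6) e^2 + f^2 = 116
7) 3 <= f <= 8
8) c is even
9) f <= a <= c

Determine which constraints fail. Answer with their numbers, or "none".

The assignment fails constraints 1, 3, and 9.

1) c * f = 10 * 4 = 40, not 43  false
2) values 4 <= 10 <= 13  true
3) gcd(10, 10) = 10, not 3  false
4) f * e = 4 * 10 = 40  true
5) 4 mod 3 = 1  true
6) e^2 + f^2 = 10^2 + 4^2 = 100 + 16 = 116  true
7) f = 4 lies in [3, 8]  true
8) c = 10 is even  true
9) values 4, 13, 10; a = 13 is not <= c = 10  false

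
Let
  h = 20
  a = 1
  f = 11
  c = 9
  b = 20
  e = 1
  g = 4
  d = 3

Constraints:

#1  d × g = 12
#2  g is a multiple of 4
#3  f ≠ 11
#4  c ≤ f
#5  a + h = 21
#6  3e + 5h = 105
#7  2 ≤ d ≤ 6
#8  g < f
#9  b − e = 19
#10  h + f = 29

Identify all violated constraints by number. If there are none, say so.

Constraints 3, 6, 10 are violated.

#1 d × g = 3 × 4 = 12 — OK.
#2 4 / 4 = 1, so 4 divides 4 — OK.
#3 f = 11, but 11 is required to differ — violated.
#4 c = 9, f = 11; 9 ≤ 11 — OK.
#5 a + h = 1 + 20 = 21 — OK.
#6 3e + 5h = 3(1) + 5(20) = 103, not 105 — violated.
#7 d = 3 lies in [2, 6] — OK.
#8 g = 4, f = 11; 4 < 11 — OK.
#9 b − e = 20 − 1 = 19 — OK.
#10 h + f = 20 + 11 = 31, not 29 — violated.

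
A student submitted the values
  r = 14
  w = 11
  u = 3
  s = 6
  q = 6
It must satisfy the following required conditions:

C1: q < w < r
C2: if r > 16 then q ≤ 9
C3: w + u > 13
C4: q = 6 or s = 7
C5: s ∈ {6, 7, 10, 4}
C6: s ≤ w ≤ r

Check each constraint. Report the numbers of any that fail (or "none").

No violations.

C1: values 6 < 11 < 14  ✔
C2: r = 14, not > 16; antecedent false, conditional vacuously true  ✔
C3: w + u = 11 + 3 = 14; 14 > 13  ✔
C4: q = 6 = 6 (first disjunct)  ✔
C5: s = 6 is in {6, 7, 10, 4}  ✔
C6: values 6 ≤ 11 ≤ 14  ✔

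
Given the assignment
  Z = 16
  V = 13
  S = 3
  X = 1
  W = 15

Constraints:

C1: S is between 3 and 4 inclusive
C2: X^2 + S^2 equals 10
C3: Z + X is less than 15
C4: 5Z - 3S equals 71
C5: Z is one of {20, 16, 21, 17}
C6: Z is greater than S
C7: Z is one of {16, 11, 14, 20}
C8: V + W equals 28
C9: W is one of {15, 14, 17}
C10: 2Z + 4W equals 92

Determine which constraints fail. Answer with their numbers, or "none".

C1: S = 3 lies in [3, 4] — holds.
C2: X^2 + S^2 = 1^2 + 3^2 = 1 + 9 = 10 — holds.
C3: Z + X = 16 + 1 = 17; 17 ≥ 15, bound 15 not met — fails.
C4: 5Z - 3S = 5(16) - 3(3) = 71 — holds.
C5: Z = 16 is in {20, 16, 21, 17} — holds.
C6: Z = 16, S = 3; 16 > 3 — holds.
C7: Z = 16 is in {16, 11, 14, 20} — holds.
C8: V + W = 13 + 15 = 28 — holds.
C9: W = 15 is in {15, 14, 17} — holds.
C10: 2Z + 4W = 2(16) + 4(15) = 92 — holds.

Constraint 3 does not hold.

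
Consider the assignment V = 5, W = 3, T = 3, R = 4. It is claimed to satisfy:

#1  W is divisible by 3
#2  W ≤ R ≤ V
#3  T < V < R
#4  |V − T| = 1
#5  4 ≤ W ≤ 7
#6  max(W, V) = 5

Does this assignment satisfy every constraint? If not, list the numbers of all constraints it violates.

The assignment fails constraints 3, 4, 5.

#1 3 / 3 = 1, so 3 divides 3 — satisfied.
#2 values 3 ≤ 4 ≤ 5 — satisfied.
#3 values 3, 5, 4; V = 5 is not < R = 4 — violated.
#4 |5 − 3| = 2, not 1 — violated.
#5 W = 3 is outside [4, 7] — violated.
#6 max(3, 5) = 5 — satisfied.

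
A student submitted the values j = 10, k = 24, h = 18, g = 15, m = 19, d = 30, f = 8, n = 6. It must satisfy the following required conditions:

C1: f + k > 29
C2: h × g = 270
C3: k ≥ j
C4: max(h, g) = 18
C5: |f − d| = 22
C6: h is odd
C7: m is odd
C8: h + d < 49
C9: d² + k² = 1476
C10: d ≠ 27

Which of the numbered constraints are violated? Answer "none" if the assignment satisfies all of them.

Violated: 6.

C1: f + k = 8 + 24 = 32; 32 > 29 — satisfied.
C2: h × g = 18 × 15 = 270 — satisfied.
C3: k = 24, j = 10; 24 ≥ 10 — satisfied.
C4: max(18, 15) = 18 — satisfied.
C5: |8 − 30| = 22 — satisfied.
C6: h = 18 is even — violated.
C7: m = 19 is odd — satisfied.
C8: h + d = 18 + 30 = 48; 48 < 49 — satisfied.
C9: d² + k² = 30² + 24² = 900 + 576 = 1476 — satisfied.
C10: d = 30, and 30 ≠ 27 — satisfied.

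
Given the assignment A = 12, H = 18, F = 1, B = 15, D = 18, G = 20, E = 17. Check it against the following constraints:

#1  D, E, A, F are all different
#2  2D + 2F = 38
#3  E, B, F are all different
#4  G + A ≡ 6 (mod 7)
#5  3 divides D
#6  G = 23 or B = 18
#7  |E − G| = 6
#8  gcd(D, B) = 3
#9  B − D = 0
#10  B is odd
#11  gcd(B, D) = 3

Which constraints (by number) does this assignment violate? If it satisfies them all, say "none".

#1 values 18, 17, 12, 1 are pairwise distinct  true
#2 2D + 2F = 2(18) + 2(1) = 38  true
#3 values 17, 15, 1 are pairwise distinct  true
#4 G + A = 32; 32 mod 7 = 4, not 6  false
#5 18 / 3 = 6, so 3 divides 18  true
#6 G = 20 ≠ 23 and B = 15 ≠ 18; both disjuncts false  false
#7 |17 − 20| = 3, not 6  false
#8 gcd(18, 15) = 3  true
#9 B − D = 15 − 18 = -3, not 0  false
#10 B = 15 is odd  true
#11 gcd(15, 18) = 3  true

Constraints 4, 6, 7, and 9 do not hold.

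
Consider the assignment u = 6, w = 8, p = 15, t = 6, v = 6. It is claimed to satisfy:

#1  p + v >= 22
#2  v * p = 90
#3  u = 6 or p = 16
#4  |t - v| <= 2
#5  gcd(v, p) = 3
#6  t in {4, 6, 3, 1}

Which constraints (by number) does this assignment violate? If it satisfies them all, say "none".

#1 p + v = 15 + 6 = 21; 21 < 22, bound 22 not met  ✘
#2 v * p = 6 * 15 = 90  ✔
#3 u = 6 = 6 (first disjunct)  ✔
#4 |6 - 6| = 0; 0 ≤ 2  ✔
#5 gcd(6, 15) = 3  ✔
#6 t = 6 is in {4, 6, 3, 1}  ✔

Constraint 1 does not hold.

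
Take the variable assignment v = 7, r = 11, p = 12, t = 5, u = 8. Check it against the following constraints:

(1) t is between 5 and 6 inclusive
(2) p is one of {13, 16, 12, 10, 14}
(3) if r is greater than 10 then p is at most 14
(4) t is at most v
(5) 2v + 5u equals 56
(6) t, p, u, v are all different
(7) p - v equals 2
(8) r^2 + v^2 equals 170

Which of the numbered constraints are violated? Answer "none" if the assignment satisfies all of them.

No — constraints 5, 7 are not satisfied.

(1) t = 5 lies in [5, 6] — OK.
(2) p = 12 is in {13, 16, 12, 10, 14} — OK.
(3) r = 11 > 10, so we need p ≤ 14; p = 12 ≤ 14 — OK.
(4) t = 5, v = 7; 5 ≤ 7 — OK.
(5) 2v + 5u = 2(7) + 5(8) = 54, not 56 — violated.
(6) values 5, 12, 8, 7 are pairwise distinct — OK.
(7) p - v = 12 - 7 = 5, not 2 — violated.
(8) r^2 + v^2 = 11^2 + 7^2 = 121 + 49 = 170 — OK.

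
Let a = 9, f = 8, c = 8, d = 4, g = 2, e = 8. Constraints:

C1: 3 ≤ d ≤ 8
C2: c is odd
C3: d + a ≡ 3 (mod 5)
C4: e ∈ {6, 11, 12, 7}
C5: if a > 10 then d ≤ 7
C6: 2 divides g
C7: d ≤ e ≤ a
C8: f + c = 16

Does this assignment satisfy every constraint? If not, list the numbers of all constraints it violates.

C1: d = 4 lies in [3, 8]  true
C2: c = 8 is even  false
C3: d + a = 13; 13 mod 5 = 3  true
C4: e = 8 is not in {6, 11, 12, 7}  false
C5: a = 9, not > 10; antecedent false, conditional vacuously true  true
C6: 2 / 2 = 1, so 2 divides 2  true
C7: values 4 ≤ 8 ≤ 9  true
C8: f + c = 8 + 8 = 16  true

Constraints 2, 4 do not hold.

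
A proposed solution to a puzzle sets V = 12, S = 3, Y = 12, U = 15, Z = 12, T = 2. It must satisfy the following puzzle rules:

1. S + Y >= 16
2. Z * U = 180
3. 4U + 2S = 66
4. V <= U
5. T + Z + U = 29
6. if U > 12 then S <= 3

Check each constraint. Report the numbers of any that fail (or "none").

1. S + Y = 3 + 12 = 15; 15 < 16, bound 16 not met — fails.
2. Z * U = 12 * 15 = 180 — holds.
3. 4U + 2S = 4(15) + 2(3) = 66 — holds.
4. V = 12, U = 15; 12 ≤ 15 — holds.
5. T + Z + U = 2 + 12 + 15 = 29 — holds.
6. U = 15 > 12, so we need S ≤ 3; S = 3 ≤ 3 — holds.

The assignment fails constraint 1.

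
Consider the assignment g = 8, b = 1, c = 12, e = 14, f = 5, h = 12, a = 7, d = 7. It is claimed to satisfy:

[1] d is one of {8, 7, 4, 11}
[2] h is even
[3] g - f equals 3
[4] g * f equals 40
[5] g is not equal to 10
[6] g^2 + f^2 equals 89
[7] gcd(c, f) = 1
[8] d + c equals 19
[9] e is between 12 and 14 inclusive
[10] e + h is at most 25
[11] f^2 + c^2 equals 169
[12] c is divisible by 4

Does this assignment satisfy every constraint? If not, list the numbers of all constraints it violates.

[1] d = 7 is in {8, 7, 4, 11} — satisfied.
[2] h = 12 is even — satisfied.
[3] g - f = 8 - 5 = 3 — satisfied.
[4] g * f = 8 * 5 = 40 — satisfied.
[5] g = 8, and 8 ≠ 10 — satisfied.
[6] g^2 + f^2 = 8^2 + 5^2 = 64 + 25 = 89 — satisfied.
[7] gcd(12, 5) = 1 — satisfied.
[8] d + c = 7 + 12 = 19 — satisfied.
[9] e = 14 lies in [12, 14] — satisfied.
[10] e + h = 14 + 12 = 26; 26 > 25, bound 25 not met — violated.
[11] f^2 + c^2 = 5^2 + 12^2 = 25 + 144 = 169 — satisfied.
[12] 12 / 4 = 3, so 4 divides 12 — satisfied.

No — constraint 10 is not satisfied.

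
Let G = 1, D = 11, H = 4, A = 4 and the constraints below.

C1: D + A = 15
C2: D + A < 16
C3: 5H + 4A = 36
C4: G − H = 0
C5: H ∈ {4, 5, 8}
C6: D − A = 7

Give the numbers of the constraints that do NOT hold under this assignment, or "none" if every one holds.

C1: D + A = 11 + 4 = 15 — holds.
C2: D + A = 11 + 4 = 15; 15 < 16 — holds.
C3: 5H + 4A = 5(4) + 4(4) = 36 — holds.
C4: G − H = 1 − 4 = -3, not 0 — does not hold.
C5: H = 4 is in {4, 5, 8} — holds.
C6: D − A = 11 − 4 = 7 — holds.

Constraint 4 is violated.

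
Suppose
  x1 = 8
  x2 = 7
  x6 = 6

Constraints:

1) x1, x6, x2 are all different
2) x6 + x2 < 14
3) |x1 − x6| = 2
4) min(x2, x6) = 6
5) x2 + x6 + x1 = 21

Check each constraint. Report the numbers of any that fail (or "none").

1) values 8, 6, 7 are pairwise distinct  holds
2) x6 + x2 = 6 + 7 = 13; 13 < 14  holds
3) |8 − 6| = 2  holds
4) min(7, 6) = 6  holds
5) x2 + x6 + x1 = 7 + 6 + 8 = 21  holds

All constraints are satisfied.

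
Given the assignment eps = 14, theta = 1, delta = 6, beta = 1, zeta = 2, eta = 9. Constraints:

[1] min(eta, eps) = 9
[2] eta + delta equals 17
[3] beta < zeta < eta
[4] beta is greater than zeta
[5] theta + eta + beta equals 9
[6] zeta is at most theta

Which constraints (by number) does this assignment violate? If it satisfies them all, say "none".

[1] min(9, 14) = 9 — holds.
[2] eta + delta = 9 + 6 = 15, not 17 — fails.
[3] values 1 < 2 < 9 — holds.
[4] beta = 1, zeta = 2; 1 ≤ 2 (want >) — fails.
[5] theta + eta + beta = 1 + 9 + 1 = 11, not 9 — fails.
[6] zeta = 2, theta = 1; 2 > 1 (want ≤) — fails.

Violated: 2, 4, 5, and 6.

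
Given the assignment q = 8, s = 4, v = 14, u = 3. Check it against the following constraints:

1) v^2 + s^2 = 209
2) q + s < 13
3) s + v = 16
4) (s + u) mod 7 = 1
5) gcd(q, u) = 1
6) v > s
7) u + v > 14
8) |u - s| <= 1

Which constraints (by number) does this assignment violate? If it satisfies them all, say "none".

1) v^2 + s^2 = 14^2 + 4^2 = 196 + 16 = 212, not 209 — fails.
2) q + s = 8 + 4 = 12; 12 < 13 — holds.
3) s + v = 4 + 14 = 18, not 16 — fails.
4) s + u = 7; 7 mod 7 = 0, not 1 — fails.
5) gcd(8, 3) = 1 — holds.
6) v = 14, s = 4; 14 > 4 — holds.
7) u + v = 3 + 14 = 17; 17 > 14 — holds.
8) |3 - 4| = 1; 1 ≤ 1 — holds.

The assignment fails constraints 1, 3, and 4.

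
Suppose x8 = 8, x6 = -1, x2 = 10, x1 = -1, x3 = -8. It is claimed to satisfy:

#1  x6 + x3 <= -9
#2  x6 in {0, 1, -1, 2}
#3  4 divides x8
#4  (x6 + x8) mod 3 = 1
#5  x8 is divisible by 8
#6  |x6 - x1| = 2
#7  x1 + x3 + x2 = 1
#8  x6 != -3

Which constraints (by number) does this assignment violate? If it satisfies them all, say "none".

Violated: 6.

#1 x6 + x3 = -1 + (-8) = -9; -9 ≤ -9  holds
#2 x6 = -1 is in {0, 1, -1, 2}  holds
#3 8 / 4 = 2, so 4 divides 8  holds
#4 x6 + x8 = 7; 7 mod 3 = 1  holds
#5 8 / 8 = 1, so 8 divides 8  holds
#6 |-1 - (-1)| = 0, not 2  fails
#7 x1 + x3 + x2 = -1 + (-8) + 10 = 1  holds
#8 x6 = -1, and -1 ≠ -3  holds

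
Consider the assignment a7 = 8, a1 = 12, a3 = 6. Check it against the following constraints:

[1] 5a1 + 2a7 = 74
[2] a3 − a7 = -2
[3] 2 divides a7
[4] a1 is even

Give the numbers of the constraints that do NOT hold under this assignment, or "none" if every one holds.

[1] 5a1 + 2a7 = 5(12) + 2(8) = 76, not 74 — fails.
[2] a3 − a7 = 6 − 8 = -2 — holds.
[3] 8 / 2 = 4, so 2 divides 8 — holds.
[4] a1 = 12 is even — holds.

Constraint 1 does not hold.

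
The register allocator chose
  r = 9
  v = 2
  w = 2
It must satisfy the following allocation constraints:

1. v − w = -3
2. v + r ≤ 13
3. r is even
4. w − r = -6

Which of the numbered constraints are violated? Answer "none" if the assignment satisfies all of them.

1. v − w = 2 − 2 = 0, not -3 — does not hold.
2. v + r = 2 + 9 = 11; 11 ≤ 13 — holds.
3. r = 9 is odd — does not hold.
4. w − r = 2 − 9 = -7, not -6 — does not hold.

The assignment fails constraints 1, 3, and 4.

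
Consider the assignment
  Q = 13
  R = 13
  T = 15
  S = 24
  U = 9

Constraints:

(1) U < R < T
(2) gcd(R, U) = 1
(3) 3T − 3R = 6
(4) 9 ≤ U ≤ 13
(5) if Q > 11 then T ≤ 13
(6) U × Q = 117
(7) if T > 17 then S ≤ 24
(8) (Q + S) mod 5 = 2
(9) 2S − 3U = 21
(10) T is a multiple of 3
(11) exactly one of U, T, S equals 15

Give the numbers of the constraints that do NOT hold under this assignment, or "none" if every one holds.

No — constraint 5 is not satisfied.

(1) values 9 < 13 < 15 — OK.
(2) gcd(13, 9) = 1 — OK.
(3) 3T − 3R = 3(15) − 3(13) = 6 — OK.
(4) U = 9 lies in [9, 13] — OK.
(5) Q = 13 > 11, so we need T ≤ 13; but T = 15 > 13 — violated.
(6) U × Q = 9 × 13 = 117 — OK.
(7) T = 15, not > 17; antecedent false, conditional vacuously true — OK.
(8) Q + S = 37; 37 mod 5 = 2 — OK.
(9) 2S − 3U = 2(24) − 3(9) = 21 — OK.
(10) 15 / 3 = 5, so 3 divides 15 — OK.
(11) U=9, T=15, S=24; 1 of them equals 15 — OK.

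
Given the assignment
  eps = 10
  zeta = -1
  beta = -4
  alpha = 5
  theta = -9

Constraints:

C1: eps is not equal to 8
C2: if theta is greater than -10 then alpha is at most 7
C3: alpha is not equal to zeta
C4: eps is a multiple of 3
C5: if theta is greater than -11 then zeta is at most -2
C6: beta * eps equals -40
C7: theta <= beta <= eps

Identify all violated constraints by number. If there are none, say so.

The assignment fails constraints 4 and 5.

C1: eps = 10, and 10 ≠ 8 — satisfied.
C2: theta = -9 > -10, so we need alpha ≤ 7; alpha = 5 ≤ 7 — satisfied.
C3: alpha = 5, zeta = -1; distinct — satisfied.
C4: 10 = 3*3 + 1, so 3 does not divide 10 — violated.
C5: theta = -9 > -11, so we need zeta ≤ -2; but zeta = -1 > -2 — violated.
C6: beta * eps = -4 * 10 = -40 — satisfied.
C7: values -9 <= -4 <= 10 — satisfied.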